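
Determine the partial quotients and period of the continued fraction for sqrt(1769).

Write x_i = (sqrt(1769) + m_i)/d_i with (m_0, d_0) = (0, 1). a_0 = floor(sqrt(1769)) = 42, since 42^2 = 1764 <= 1769 < 1849 = 43^2.
Iterate m_{i+1} = d_i*a_i - m_i, d_{i+1} = (1769 - m_{i+1}^2)/d_i, a_{i+1} = floor((a_0 + m_{i+1})/d_{i+1}):
  m_1 = 1*42 - 0 = 42, d_1 = (1769 - 42^2)/1 = 5/1 = 5, a_1 = floor((42 + 42)/5) = 16.
  m_2 = 5*16 - 42 = 38, d_2 = (1769 - 38^2)/5 = 325/5 = 65, a_2 = floor((42 + 38)/65) = 1.
  m_3 = 65*1 - 38 = 27, d_3 = (1769 - 27^2)/65 = 1040/65 = 16, a_3 = floor((42 + 27)/16) = 4.
  m_4 = 16*4 - 27 = 37, d_4 = (1769 - 37^2)/16 = 400/16 = 25, a_4 = floor((42 + 37)/25) = 3.
  m_5 = 25*3 - 37 = 38, d_5 = (1769 - 38^2)/25 = 325/25 = 13, a_5 = floor((42 + 38)/13) = 6.
  m_6 = 13*6 - 38 = 40, d_6 = (1769 - 40^2)/13 = 169/13 = 13, a_6 = floor((42 + 40)/13) = 6.
  m_7 = 13*6 - 40 = 38, d_7 = (1769 - 38^2)/13 = 325/13 = 25, a_7 = floor((42 + 38)/25) = 3.
  m_8 = 25*3 - 38 = 37, d_8 = (1769 - 37^2)/25 = 400/25 = 16, a_8 = floor((42 + 37)/16) = 4.
  m_9 = 16*4 - 37 = 27, d_9 = (1769 - 27^2)/16 = 1040/16 = 65, a_9 = floor((42 + 27)/65) = 1.
  m_10 = 65*1 - 27 = 38, d_10 = (1769 - 38^2)/65 = 325/65 = 5, a_10 = floor((42 + 38)/5) = 16.
  m_11 = 5*16 - 38 = 42, d_11 = (1769 - 42^2)/5 = 5/5 = 1, a_11 = floor((42 + 42)/1) = 84.
  m_12 = 1*84 - 42 = 42, d_12 = (1769 - 42^2)/1 = 5/1 = 5: (m_12, d_12) = (m_1, d_1) = (42, 5), so from here the quotients repeat a_1, ..., a_11; the period length is 11.
Hence the expansion of sqrt(1769) is a_0 = 42 followed by the repeating block 16, 1, 4, 3, 6, 6, 3, 4, 1, 16, 84 (period 11).

[42; (16, 1, 4, 3, 6, 6, 3, 4, 1, 16, 84)]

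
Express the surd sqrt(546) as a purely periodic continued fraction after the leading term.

Write x_i = (sqrt(546) + m_i)/d_i with (m_0, d_0) = (0, 1). a_0 = floor(sqrt(546)) = 23, since 23^2 = 529 <= 546 < 576 = 24^2.
Iterate m_{i+1} = d_i*a_i - m_i, d_{i+1} = (546 - m_{i+1}^2)/d_i, a_{i+1} = floor((a_0 + m_{i+1})/d_{i+1}):
  m_1 = 1*23 - 0 = 23, d_1 = (546 - 23^2)/1 = 17/1 = 17, a_1 = floor((23 + 23)/17) = 2.
  m_2 = 17*2 - 23 = 11, d_2 = (546 - 11^2)/17 = 425/17 = 25, a_2 = floor((23 + 11)/25) = 1.
  m_3 = 25*1 - 11 = 14, d_3 = (546 - 14^2)/25 = 350/25 = 14, a_3 = floor((23 + 14)/14) = 2.
  m_4 = 14*2 - 14 = 14, d_4 = (546 - 14^2)/14 = 350/14 = 25, a_4 = floor((23 + 14)/25) = 1.
  m_5 = 25*1 - 14 = 11, d_5 = (546 - 11^2)/25 = 425/25 = 17, a_5 = floor((23 + 11)/17) = 2.
  m_6 = 17*2 - 11 = 23, d_6 = (546 - 23^2)/17 = 17/17 = 1, a_6 = floor((23 + 23)/1) = 46.
  m_7 = 1*46 - 23 = 23, d_7 = (546 - 23^2)/1 = 17/1 = 17: (m_7, d_7) = (m_1, d_1) = (23, 17), so from here the quotients repeat a_1, ..., a_6; the period length is 6.
Hence the expansion of sqrt(546) is a_0 = 23 followed by the repeating block 2, 1, 2, 1, 2, 46 (period 6).

[23; (2, 1, 2, 1, 2, 46)]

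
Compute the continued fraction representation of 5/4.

[1; 4]

Run the Euclidean algorithm on 5 and 4; the successive quotients are the partial quotients a_0, a_1, ... (each step inverts the fractional part left over by the previous one):
  5 = 1*4 + 1, so a_0 = 1.
  4 = 4*1 + 0, so a_1 = 4.
The remainder reaches 0 after 2 divisions, so the expansion has 2 partial quotients, read off in order.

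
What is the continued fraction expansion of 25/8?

Run the Euclidean algorithm on 25 and 8; the successive quotients are the partial quotients a_0, a_1, ... (each step inverts the fractional part left over by the previous one):
  25 = 3*8 + 1, so a_0 = 3.
  8 = 8*1 + 0, so a_1 = 8.
The remainder reaches 0 after 2 divisions, so the expansion has 2 partial quotients, read off in order.

[3; 8]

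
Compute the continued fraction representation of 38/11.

Run the Euclidean algorithm on 38 and 11; the successive quotients are the partial quotients a_0, a_1, ... (each step inverts the fractional part left over by the previous one):
  38 = 3*11 + 5, so a_0 = 3.
  11 = 2*5 + 1, so a_1 = 2.
  5 = 5*1 + 0, so a_2 = 5.
The remainder reaches 0 after 3 divisions, so the expansion has 3 partial quotients, read off in order.

[3; 2, 5]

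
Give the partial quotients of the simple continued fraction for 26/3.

Run the Euclidean algorithm on 26 and 3; the successive quotients are the partial quotients a_0, a_1, ... (each step inverts the fractional part left over by the previous one):
  26 = 8*3 + 2, so a_0 = 8.
  3 = 1*2 + 1, so a_1 = 1.
  2 = 2*1 + 0, so a_2 = 2.
The remainder reaches 0 after 3 divisions, so the expansion has 3 partial quotients, read off in order.

[8; 1, 2]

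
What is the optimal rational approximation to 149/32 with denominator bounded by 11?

14/3

Expand x = 149/32 as a continued fraction with the Euclidean algorithm:
  149 = 4*32 + 21, so a_0 = 4.
  32 = 1*21 + 11, so a_1 = 1.
  21 = 1*11 + 10, so a_2 = 1.
  11 = 1*10 + 1, so a_3 = 1.
  10 = 10*1 + 0, so a_4 = 10.
so x = [4; 1, 1, 1, 10].
Convergents (p_i = a_i*p_{i-1} + p_{i-2}, q_i = a_i*q_{i-1} + q_{i-2} with p_{-2}=0, p_{-1}=1, q_{-2}=1, q_{-1}=0), until the denominator exceeds 11:
  i=0: a_0=4, p_0 = 4*1 + 0 = 4, q_0 = 4*0 + 1 = 1.
  i=1: a_1=1, p_1 = 1*4 + 1 = 5, q_1 = 1*1 + 0 = 1.
  i=2: a_2=1, p_2 = 1*5 + 4 = 9, q_2 = 1*1 + 1 = 2.
  i=3: a_3=1, p_3 = 1*9 + 5 = 14, q_3 = 1*2 + 1 = 3.
  i=4: a_4=10, p_4 = 10*14 + 9 = 149, q_4 = 10*3 + 2 = 32.
q_4 = 32 > 11, so the last convergent with denominator <= 11 is p_3/q_3 = 14/3.
The closest fraction with denominator <= 11 is either p_3/q_3 or the intermediate fraction (k*p_3 + p_2)/(k*q_3 + q_2) with the largest k >= 1 whose denominator stays <= 11; these approach x as k grows, and every other convergent or intermediate fraction in range is farther away.
Largest k: floor((11 - q_2)/q_3) = floor((11 - 2)/3) = 3.
That gives (3*14 + 9)/(3*3 + 2) = 51/11.
Compare the errors: |x - 14/3| = |149*3 - 14*32|/(32*3) = 1/96, and |x - 51/11| = |149*11 - 51*32|/(32*11) = 7/352.
Cross-multiplying, 1*352 = 352 < 672 = 7*96, so 1/96 is smaller: the convergent 14/3 is closer to x than 51/11.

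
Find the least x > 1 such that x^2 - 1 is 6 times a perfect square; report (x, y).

(x, y) = (5, 2)

First expand sqrt(6) as a continued fraction. With x_i = (sqrt(6) + m_i)/d_i and (m_0, d_0) = (0, 1): a_0 = floor(sqrt(6)) = 2, since 2^2 = 4 <= 6 < 9 = 3^2.
Iterate m_{i+1} = d_i*a_i - m_i, d_{i+1} = (6 - m_{i+1}^2)/d_i, a_{i+1} = floor((a_0 + m_{i+1})/d_{i+1}):
  m_1 = 1*2 - 0 = 2, d_1 = (6 - 2^2)/1 = 2/1 = 2, a_1 = floor((2 + 2)/2) = 2.
  m_2 = 2*2 - 2 = 2, d_2 = (6 - 2^2)/2 = 2/2 = 1, a_2 = floor((2 + 2)/1) = 4.
  m_3 = 1*4 - 2 = 2, d_3 = (6 - 2^2)/1 = 2/1 = 2: (m_3, d_3) = (m_1, d_1) = (2, 2), so from here the quotients repeat a_1, a_2; the period length is 2.
So sqrt(6) = [2; (2, 4)] with period length k = 2.
k is even, so the fundamental solution of x^2 - 6y^2 = 1 is (p_{k-1}, q_{k-1}) = (p_1, q_1); compute convergents through index 1.
Convergents (p_i = a_i*p_{i-1} + p_{i-2}, q_i = a_i*q_{i-1} + q_{i-2} with p_{-2}=0, p_{-1}=1, q_{-2}=1, q_{-1}=0):
  i=0: a_0=2, p_0 = 2*1 + 0 = 2, q_0 = 2*0 + 1 = 1.
  i=1: a_1=2, p_1 = 2*2 + 1 = 5, q_1 = 2*1 + 0 = 2.
Check: 5^2 - 6*2^2 = 25 - 24 = 1, so (x, y) = (5, 2) solves the equation, and by the theorem it is the least positive solution.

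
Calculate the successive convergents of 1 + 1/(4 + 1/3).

1/1, 5/4, 16/13

Using the convergent recurrence p_i = a_i*p_{i-1} + p_{i-2}, q_i = a_i*q_{i-1} + q_{i-2} with p_{-2}=0, p_{-1}=1, q_{-2}=1, q_{-1}=0:
  i=0: a_0=1, p_0 = 1*1 + 0 = 1, q_0 = 1*0 + 1 = 1.
  i=1: a_1=4, p_1 = 4*1 + 1 = 5, q_1 = 4*1 + 0 = 4.
  i=2: a_2=3, p_2 = 3*5 + 1 = 16, q_2 = 3*4 + 1 = 13.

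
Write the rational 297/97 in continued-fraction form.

Run the Euclidean algorithm on 297 and 97; the successive quotients are the partial quotients a_0, a_1, ... (each step inverts the fractional part left over by the previous one):
  297 = 3*97 + 6, so a_0 = 3.
  97 = 16*6 + 1, so a_1 = 16.
  6 = 6*1 + 0, so a_2 = 6.
The remainder reaches 0 after 3 divisions, so the expansion has 3 partial quotients, read off in order.

[3; 16, 6]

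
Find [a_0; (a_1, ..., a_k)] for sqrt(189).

[13; (1, 2, 1, 26)]

Write x_i = (sqrt(189) + m_i)/d_i with (m_0, d_0) = (0, 1). a_0 = floor(sqrt(189)) = 13, since 13^2 = 169 <= 189 < 196 = 14^2.
Iterate m_{i+1} = d_i*a_i - m_i, d_{i+1} = (189 - m_{i+1}^2)/d_i, a_{i+1} = floor((a_0 + m_{i+1})/d_{i+1}):
  m_1 = 1*13 - 0 = 13, d_1 = (189 - 13^2)/1 = 20/1 = 20, a_1 = floor((13 + 13)/20) = 1.
  m_2 = 20*1 - 13 = 7, d_2 = (189 - 7^2)/20 = 140/20 = 7, a_2 = floor((13 + 7)/7) = 2.
  m_3 = 7*2 - 7 = 7, d_3 = (189 - 7^2)/7 = 140/7 = 20, a_3 = floor((13 + 7)/20) = 1.
  m_4 = 20*1 - 7 = 13, d_4 = (189 - 13^2)/20 = 20/20 = 1, a_4 = floor((13 + 13)/1) = 26.
  m_5 = 1*26 - 13 = 13, d_5 = (189 - 13^2)/1 = 20/1 = 20: (m_5, d_5) = (m_1, d_1) = (13, 20), so from here the quotients repeat a_1, ..., a_4; the period length is 4.
Hence the expansion of sqrt(189) is a_0 = 13 followed by the repeating block 1, 2, 1, 26 (period 4).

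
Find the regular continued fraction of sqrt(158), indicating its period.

[12; (1, 1, 3, 12, 3, 1, 1, 24)]

Write x_i = (sqrt(158) + m_i)/d_i with (m_0, d_0) = (0, 1). a_0 = floor(sqrt(158)) = 12, since 12^2 = 144 <= 158 < 169 = 13^2.
Iterate m_{i+1} = d_i*a_i - m_i, d_{i+1} = (158 - m_{i+1}^2)/d_i, a_{i+1} = floor((a_0 + m_{i+1})/d_{i+1}):
  m_1 = 1*12 - 0 = 12, d_1 = (158 - 12^2)/1 = 14/1 = 14, a_1 = floor((12 + 12)/14) = 1.
  m_2 = 14*1 - 12 = 2, d_2 = (158 - 2^2)/14 = 154/14 = 11, a_2 = floor((12 + 2)/11) = 1.
  m_3 = 11*1 - 2 = 9, d_3 = (158 - 9^2)/11 = 77/11 = 7, a_3 = floor((12 + 9)/7) = 3.
  m_4 = 7*3 - 9 = 12, d_4 = (158 - 12^2)/7 = 14/7 = 2, a_4 = floor((12 + 12)/2) = 12.
  m_5 = 2*12 - 12 = 12, d_5 = (158 - 12^2)/2 = 14/2 = 7, a_5 = floor((12 + 12)/7) = 3.
  m_6 = 7*3 - 12 = 9, d_6 = (158 - 9^2)/7 = 77/7 = 11, a_6 = floor((12 + 9)/11) = 1.
  m_7 = 11*1 - 9 = 2, d_7 = (158 - 2^2)/11 = 154/11 = 14, a_7 = floor((12 + 2)/14) = 1.
  m_8 = 14*1 - 2 = 12, d_8 = (158 - 12^2)/14 = 14/14 = 1, a_8 = floor((12 + 12)/1) = 24.
  m_9 = 1*24 - 12 = 12, d_9 = (158 - 12^2)/1 = 14/1 = 14: (m_9, d_9) = (m_1, d_1) = (12, 14), so from here the quotients repeat a_1, ..., a_8; the period length is 8.
Hence the expansion of sqrt(158) is a_0 = 12 followed by the repeating block 1, 1, 3, 12, 3, 1, 1, 24 (period 8).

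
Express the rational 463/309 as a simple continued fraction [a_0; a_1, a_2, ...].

[1; 2, 154]

Run the Euclidean algorithm on 463 and 309; the successive quotients are the partial quotients a_0, a_1, ... (each step inverts the fractional part left over by the previous one):
  463 = 1*309 + 154, so a_0 = 1.
  309 = 2*154 + 1, so a_1 = 2.
  154 = 154*1 + 0, so a_2 = 154.
The remainder reaches 0 after 3 divisions, so the expansion has 3 partial quotients, read off in order.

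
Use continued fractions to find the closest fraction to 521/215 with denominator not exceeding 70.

Expand x = 521/215 as a continued fraction with the Euclidean algorithm:
  521 = 2*215 + 91, so a_0 = 2.
  215 = 2*91 + 33, so a_1 = 2.
  91 = 2*33 + 25, so a_2 = 2.
  33 = 1*25 + 8, so a_3 = 1.
  25 = 3*8 + 1, so a_4 = 3.
  8 = 8*1 + 0, so a_5 = 8.
so x = [2; 2, 2, 1, 3, 8].
Convergents (p_i = a_i*p_{i-1} + p_{i-2}, q_i = a_i*q_{i-1} + q_{i-2} with p_{-2}=0, p_{-1}=1, q_{-2}=1, q_{-1}=0), until the denominator exceeds 70:
  i=0: a_0=2, p_0 = 2*1 + 0 = 2, q_0 = 2*0 + 1 = 1.
  i=1: a_1=2, p_1 = 2*2 + 1 = 5, q_1 = 2*1 + 0 = 2.
  i=2: a_2=2, p_2 = 2*5 + 2 = 12, q_2 = 2*2 + 1 = 5.
  i=3: a_3=1, p_3 = 1*12 + 5 = 17, q_3 = 1*5 + 2 = 7.
  i=4: a_4=3, p_4 = 3*17 + 12 = 63, q_4 = 3*7 + 5 = 26.
  i=5: a_5=8, p_5 = 8*63 + 17 = 521, q_5 = 8*26 + 7 = 215.
q_5 = 215 > 70, so the last convergent with denominator <= 70 is p_4/q_4 = 63/26.
The closest fraction with denominator <= 70 is either p_4/q_4 or the intermediate fraction (k*p_4 + p_3)/(k*q_4 + q_3) with the largest k >= 1 whose denominator stays <= 70; these approach x as k grows, and every other convergent or intermediate fraction in range is farther away.
Largest k: floor((70 - q_3)/q_4) = floor((70 - 7)/26) = 2.
That gives (2*63 + 17)/(2*26 + 7) = 143/59.
Compare the errors: |x - 63/26| = |521*26 - 63*215|/(215*26) = 1/5590, and |x - 143/59| = |521*59 - 143*215|/(215*59) = 6/12685.
Cross-multiplying, 1*12685 = 12685 < 33540 = 6*5590, so 1/5590 is smaller: the convergent 63/26 is closer to x than 143/59.

63/26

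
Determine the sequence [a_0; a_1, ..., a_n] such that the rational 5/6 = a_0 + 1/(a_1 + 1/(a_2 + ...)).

Run the Euclidean algorithm on 5 and 6; the successive quotients are the partial quotients a_0, a_1, ... (each step inverts the fractional part left over by the previous one):
  5 = 0*6 + 5, so a_0 = 0.
  6 = 1*5 + 1, so a_1 = 1.
  5 = 5*1 + 0, so a_2 = 5.
The remainder reaches 0 after 3 divisions, so the expansion has 3 partial quotients, read off in order.

[0; 1, 5]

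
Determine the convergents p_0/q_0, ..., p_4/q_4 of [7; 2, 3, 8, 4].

Using the convergent recurrence p_i = a_i*p_{i-1} + p_{i-2}, q_i = a_i*q_{i-1} + q_{i-2} with p_{-2}=0, p_{-1}=1, q_{-2}=1, q_{-1}=0:
  i=0: a_0=7, p_0 = 7*1 + 0 = 7, q_0 = 7*0 + 1 = 1.
  i=1: a_1=2, p_1 = 2*7 + 1 = 15, q_1 = 2*1 + 0 = 2.
  i=2: a_2=3, p_2 = 3*15 + 7 = 52, q_2 = 3*2 + 1 = 7.
  i=3: a_3=8, p_3 = 8*52 + 15 = 431, q_3 = 8*7 + 2 = 58.
  i=4: a_4=4, p_4 = 4*431 + 52 = 1776, q_4 = 4*58 + 7 = 239.

7/1, 15/2, 52/7, 431/58, 1776/239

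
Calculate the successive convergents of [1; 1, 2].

1/1, 2/1, 5/3

Using the convergent recurrence p_i = a_i*p_{i-1} + p_{i-2}, q_i = a_i*q_{i-1} + q_{i-2} with p_{-2}=0, p_{-1}=1, q_{-2}=1, q_{-1}=0:
  i=0: a_0=1, p_0 = 1*1 + 0 = 1, q_0 = 1*0 + 1 = 1.
  i=1: a_1=1, p_1 = 1*1 + 1 = 2, q_1 = 1*1 + 0 = 1.
  i=2: a_2=2, p_2 = 2*2 + 1 = 5, q_2 = 2*1 + 1 = 3.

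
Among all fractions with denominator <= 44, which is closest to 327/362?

28/31

Expand x = 327/362 as a continued fraction with the Euclidean algorithm:
  327 = 0*362 + 327, so a_0 = 0.
  362 = 1*327 + 35, so a_1 = 1.
  327 = 9*35 + 12, so a_2 = 9.
  35 = 2*12 + 11, so a_3 = 2.
  12 = 1*11 + 1, so a_4 = 1.
  11 = 11*1 + 0, so a_5 = 11.
so x = [0; 1, 9, 2, 1, 11].
Convergents (p_i = a_i*p_{i-1} + p_{i-2}, q_i = a_i*q_{i-1} + q_{i-2} with p_{-2}=0, p_{-1}=1, q_{-2}=1, q_{-1}=0), until the denominator exceeds 44:
  i=0: a_0=0, p_0 = 0*1 + 0 = 0, q_0 = 0*0 + 1 = 1.
  i=1: a_1=1, p_1 = 1*0 + 1 = 1, q_1 = 1*1 + 0 = 1.
  i=2: a_2=9, p_2 = 9*1 + 0 = 9, q_2 = 9*1 + 1 = 10.
  i=3: a_3=2, p_3 = 2*9 + 1 = 19, q_3 = 2*10 + 1 = 21.
  i=4: a_4=1, p_4 = 1*19 + 9 = 28, q_4 = 1*21 + 10 = 31.
  i=5: a_5=11, p_5 = 11*28 + 19 = 327, q_5 = 11*31 + 21 = 362.
q_5 = 362 > 44, so the last convergent with denominator <= 44 is p_4/q_4 = 28/31.
The closest fraction with denominator <= 44 is either p_4/q_4 or the intermediate fraction (k*p_4 + p_3)/(k*q_4 + q_3) with the largest k >= 1 whose denominator stays <= 44; these approach x as k grows, and every other convergent or intermediate fraction in range is farther away.
Largest k: floor((44 - q_3)/q_4) = floor((44 - 21)/31) = 0.
Since k = 0, no intermediate fraction beyond p_4/q_4 has denominator <= 44, so the convergent 28/31 is the closest (its error is |327*31 - 28*362|/(362*31) = 1/11222).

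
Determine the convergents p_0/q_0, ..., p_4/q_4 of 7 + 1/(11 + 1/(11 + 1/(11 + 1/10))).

Using the convergent recurrence p_i = a_i*p_{i-1} + p_{i-2}, q_i = a_i*q_{i-1} + q_{i-2} with p_{-2}=0, p_{-1}=1, q_{-2}=1, q_{-1}=0:
  i=0: a_0=7, p_0 = 7*1 + 0 = 7, q_0 = 7*0 + 1 = 1.
  i=1: a_1=11, p_1 = 11*7 + 1 = 78, q_1 = 11*1 + 0 = 11.
  i=2: a_2=11, p_2 = 11*78 + 7 = 865, q_2 = 11*11 + 1 = 122.
  i=3: a_3=11, p_3 = 11*865 + 78 = 9593, q_3 = 11*122 + 11 = 1353.
  i=4: a_4=10, p_4 = 10*9593 + 865 = 96795, q_4 = 10*1353 + 122 = 13652.

7/1, 78/11, 865/122, 9593/1353, 96795/13652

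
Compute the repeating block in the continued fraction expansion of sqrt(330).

[18; (6, 36)]

Write x_i = (sqrt(330) + m_i)/d_i with (m_0, d_0) = (0, 1). a_0 = floor(sqrt(330)) = 18, since 18^2 = 324 <= 330 < 361 = 19^2.
Iterate m_{i+1} = d_i*a_i - m_i, d_{i+1} = (330 - m_{i+1}^2)/d_i, a_{i+1} = floor((a_0 + m_{i+1})/d_{i+1}):
  m_1 = 1*18 - 0 = 18, d_1 = (330 - 18^2)/1 = 6/1 = 6, a_1 = floor((18 + 18)/6) = 6.
  m_2 = 6*6 - 18 = 18, d_2 = (330 - 18^2)/6 = 6/6 = 1, a_2 = floor((18 + 18)/1) = 36.
  m_3 = 1*36 - 18 = 18, d_3 = (330 - 18^2)/1 = 6/1 = 6: (m_3, d_3) = (m_1, d_1) = (18, 6), so from here the quotients repeat a_1, a_2; the period length is 2.
Hence the expansion of sqrt(330) is a_0 = 18 followed by the repeating block 6, 36 (period 2).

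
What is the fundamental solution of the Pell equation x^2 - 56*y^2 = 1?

First expand sqrt(56) as a continued fraction. With x_i = (sqrt(56) + m_i)/d_i and (m_0, d_0) = (0, 1): a_0 = floor(sqrt(56)) = 7, since 7^2 = 49 <= 56 < 64 = 8^2.
Iterate m_{i+1} = d_i*a_i - m_i, d_{i+1} = (56 - m_{i+1}^2)/d_i, a_{i+1} = floor((a_0 + m_{i+1})/d_{i+1}):
  m_1 = 1*7 - 0 = 7, d_1 = (56 - 7^2)/1 = 7/1 = 7, a_1 = floor((7 + 7)/7) = 2.
  m_2 = 7*2 - 7 = 7, d_2 = (56 - 7^2)/7 = 7/7 = 1, a_2 = floor((7 + 7)/1) = 14.
  m_3 = 1*14 - 7 = 7, d_3 = (56 - 7^2)/1 = 7/1 = 7: (m_3, d_3) = (m_1, d_1) = (7, 7), so from here the quotients repeat a_1, a_2; the period length is 2.
So sqrt(56) = [7; (2, 14)] with period length k = 2.
k is even, so the fundamental solution of x^2 - 56y^2 = 1 is (p_{k-1}, q_{k-1}) = (p_1, q_1); compute convergents through index 1.
Convergents (p_i = a_i*p_{i-1} + p_{i-2}, q_i = a_i*q_{i-1} + q_{i-2} with p_{-2}=0, p_{-1}=1, q_{-2}=1, q_{-1}=0):
  i=0: a_0=7, p_0 = 7*1 + 0 = 7, q_0 = 7*0 + 1 = 1.
  i=1: a_1=2, p_1 = 2*7 + 1 = 15, q_1 = 2*1 + 0 = 2.
Check: 15^2 - 56*2^2 = 225 - 224 = 1, so (x, y) = (15, 2) solves the equation, and by the theorem it is the least positive solution.

(x, y) = (15, 2)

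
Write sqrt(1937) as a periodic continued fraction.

[44; (88)]

Write x_i = (sqrt(1937) + m_i)/d_i with (m_0, d_0) = (0, 1). a_0 = floor(sqrt(1937)) = 44, since 44^2 = 1936 <= 1937 < 2025 = 45^2.
Iterate m_{i+1} = d_i*a_i - m_i, d_{i+1} = (1937 - m_{i+1}^2)/d_i, a_{i+1} = floor((a_0 + m_{i+1})/d_{i+1}):
  m_1 = 1*44 - 0 = 44, d_1 = (1937 - 44^2)/1 = 1/1 = 1, a_1 = floor((44 + 44)/1) = 88.
  m_2 = 1*88 - 44 = 44, d_2 = (1937 - 44^2)/1 = 1/1 = 1: (m_2, d_2) = (m_1, d_1) = (44, 1), so from here the quotient a_1 repeats; the period length is 1.
Hence the expansion of sqrt(1937) is a_0 = 44 followed by the repeating block 88 (period 1).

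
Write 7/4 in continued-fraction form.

Run the Euclidean algorithm on 7 and 4; the successive quotients are the partial quotients a_0, a_1, ... (each step inverts the fractional part left over by the previous one):
  7 = 1*4 + 3, so a_0 = 1.
  4 = 1*3 + 1, so a_1 = 1.
  3 = 3*1 + 0, so a_2 = 3.
The remainder reaches 0 after 3 divisions, so the expansion has 3 partial quotients, read off in order.

[1; 1, 3]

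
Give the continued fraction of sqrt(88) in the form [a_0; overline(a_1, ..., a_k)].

[9; overline(2, 1, 1, 1, 2, 18)]

Write x_i = (sqrt(88) + m_i)/d_i with (m_0, d_0) = (0, 1). a_0 = floor(sqrt(88)) = 9, since 9^2 = 81 <= 88 < 100 = 10^2.
Iterate m_{i+1} = d_i*a_i - m_i, d_{i+1} = (88 - m_{i+1}^2)/d_i, a_{i+1} = floor((a_0 + m_{i+1})/d_{i+1}):
  m_1 = 1*9 - 0 = 9, d_1 = (88 - 9^2)/1 = 7/1 = 7, a_1 = floor((9 + 9)/7) = 2.
  m_2 = 7*2 - 9 = 5, d_2 = (88 - 5^2)/7 = 63/7 = 9, a_2 = floor((9 + 5)/9) = 1.
  m_3 = 9*1 - 5 = 4, d_3 = (88 - 4^2)/9 = 72/9 = 8, a_3 = floor((9 + 4)/8) = 1.
  m_4 = 8*1 - 4 = 4, d_4 = (88 - 4^2)/8 = 72/8 = 9, a_4 = floor((9 + 4)/9) = 1.
  m_5 = 9*1 - 4 = 5, d_5 = (88 - 5^2)/9 = 63/9 = 7, a_5 = floor((9 + 5)/7) = 2.
  m_6 = 7*2 - 5 = 9, d_6 = (88 - 9^2)/7 = 7/7 = 1, a_6 = floor((9 + 9)/1) = 18.
  m_7 = 1*18 - 9 = 9, d_7 = (88 - 9^2)/1 = 7/1 = 7: (m_7, d_7) = (m_1, d_1) = (9, 7), so from here the quotients repeat a_1, ..., a_6; the period length is 6.
Hence the expansion of sqrt(88) is a_0 = 9 followed by the repeating block 2, 1, 1, 1, 2, 18 (period 6).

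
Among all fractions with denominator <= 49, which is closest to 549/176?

131/42

Expand x = 549/176 as a continued fraction with the Euclidean algorithm:
  549 = 3*176 + 21, so a_0 = 3.
  176 = 8*21 + 8, so a_1 = 8.
  21 = 2*8 + 5, so a_2 = 2.
  8 = 1*5 + 3, so a_3 = 1.
  5 = 1*3 + 2, so a_4 = 1.
  3 = 1*2 + 1, so a_5 = 1.
  2 = 2*1 + 0, so a_6 = 2.
so x = [3; 8, 2, 1, 1, 1, 2].
Convergents (p_i = a_i*p_{i-1} + p_{i-2}, q_i = a_i*q_{i-1} + q_{i-2} with p_{-2}=0, p_{-1}=1, q_{-2}=1, q_{-1}=0), until the denominator exceeds 49:
  i=0: a_0=3, p_0 = 3*1 + 0 = 3, q_0 = 3*0 + 1 = 1.
  i=1: a_1=8, p_1 = 8*3 + 1 = 25, q_1 = 8*1 + 0 = 8.
  i=2: a_2=2, p_2 = 2*25 + 3 = 53, q_2 = 2*8 + 1 = 17.
  i=3: a_3=1, p_3 = 1*53 + 25 = 78, q_3 = 1*17 + 8 = 25.
  i=4: a_4=1, p_4 = 1*78 + 53 = 131, q_4 = 1*25 + 17 = 42.
  i=5: a_5=1, p_5 = 1*131 + 78 = 209, q_5 = 1*42 + 25 = 67.
q_5 = 67 > 49, so the last convergent with denominator <= 49 is p_4/q_4 = 131/42.
The closest fraction with denominator <= 49 is either p_4/q_4 or the intermediate fraction (k*p_4 + p_3)/(k*q_4 + q_3) with the largest k >= 1 whose denominator stays <= 49; these approach x as k grows, and every other convergent or intermediate fraction in range is farther away.
Largest k: floor((49 - q_3)/q_4) = floor((49 - 25)/42) = 0.
Since k = 0, no intermediate fraction beyond p_4/q_4 has denominator <= 49, so the convergent 131/42 is the closest (its error is |549*42 - 131*176|/(176*42) = 2/7392).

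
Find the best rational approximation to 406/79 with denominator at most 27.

113/22

Expand x = 406/79 as a continued fraction with the Euclidean algorithm:
  406 = 5*79 + 11, so a_0 = 5.
  79 = 7*11 + 2, so a_1 = 7.
  11 = 5*2 + 1, so a_2 = 5.
  2 = 2*1 + 0, so a_3 = 2.
so x = [5; 7, 5, 2].
Convergents (p_i = a_i*p_{i-1} + p_{i-2}, q_i = a_i*q_{i-1} + q_{i-2} with p_{-2}=0, p_{-1}=1, q_{-2}=1, q_{-1}=0), until the denominator exceeds 27:
  i=0: a_0=5, p_0 = 5*1 + 0 = 5, q_0 = 5*0 + 1 = 1.
  i=1: a_1=7, p_1 = 7*5 + 1 = 36, q_1 = 7*1 + 0 = 7.
  i=2: a_2=5, p_2 = 5*36 + 5 = 185, q_2 = 5*7 + 1 = 36.
q_2 = 36 > 27, so the last convergent with denominator <= 27 is p_1/q_1 = 36/7.
The closest fraction with denominator <= 27 is either p_1/q_1 or the intermediate fraction (k*p_1 + p_0)/(k*q_1 + q_0) with the largest k >= 1 whose denominator stays <= 27; these approach x as k grows, and every other convergent or intermediate fraction in range is farther away.
Largest k: floor((27 - q_0)/q_1) = floor((27 - 1)/7) = 3.
That gives (3*36 + 5)/(3*7 + 1) = 113/22.
Compare the errors: |x - 36/7| = |406*7 - 36*79|/(79*7) = 2/553, and |x - 113/22| = |406*22 - 113*79|/(79*22) = 5/1738.
Cross-multiplying, 5*553 = 2765 < 3476 = 2*1738, so 5/1738 is smaller: the intermediate fraction 113/22 is closer to x than 36/7.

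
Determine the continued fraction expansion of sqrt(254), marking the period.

Write x_i = (sqrt(254) + m_i)/d_i with (m_0, d_0) = (0, 1). a_0 = floor(sqrt(254)) = 15, since 15^2 = 225 <= 254 < 256 = 16^2.
Iterate m_{i+1} = d_i*a_i - m_i, d_{i+1} = (254 - m_{i+1}^2)/d_i, a_{i+1} = floor((a_0 + m_{i+1})/d_{i+1}):
  m_1 = 1*15 - 0 = 15, d_1 = (254 - 15^2)/1 = 29/1 = 29, a_1 = floor((15 + 15)/29) = 1.
  m_2 = 29*1 - 15 = 14, d_2 = (254 - 14^2)/29 = 58/29 = 2, a_2 = floor((15 + 14)/2) = 14.
  m_3 = 2*14 - 14 = 14, d_3 = (254 - 14^2)/2 = 58/2 = 29, a_3 = floor((15 + 14)/29) = 1.
  m_4 = 29*1 - 14 = 15, d_4 = (254 - 15^2)/29 = 29/29 = 1, a_4 = floor((15 + 15)/1) = 30.
  m_5 = 1*30 - 15 = 15, d_5 = (254 - 15^2)/1 = 29/1 = 29: (m_5, d_5) = (m_1, d_1) = (15, 29), so from here the quotients repeat a_1, ..., a_4; the period length is 4.
Hence the expansion of sqrt(254) is a_0 = 15 followed by the repeating block 1, 14, 1, 30 (period 4).

[15; (1, 14, 1, 30)]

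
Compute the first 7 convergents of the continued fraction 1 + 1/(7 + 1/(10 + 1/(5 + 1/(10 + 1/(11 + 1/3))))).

1/1, 8/7, 81/71, 413/362, 4211/3691, 46734/40963, 144413/126580

Using the convergent recurrence p_i = a_i*p_{i-1} + p_{i-2}, q_i = a_i*q_{i-1} + q_{i-2} with p_{-2}=0, p_{-1}=1, q_{-2}=1, q_{-1}=0:
  i=0: a_0=1, p_0 = 1*1 + 0 = 1, q_0 = 1*0 + 1 = 1.
  i=1: a_1=7, p_1 = 7*1 + 1 = 8, q_1 = 7*1 + 0 = 7.
  i=2: a_2=10, p_2 = 10*8 + 1 = 81, q_2 = 10*7 + 1 = 71.
  i=3: a_3=5, p_3 = 5*81 + 8 = 413, q_3 = 5*71 + 7 = 362.
  i=4: a_4=10, p_4 = 10*413 + 81 = 4211, q_4 = 10*362 + 71 = 3691.
  i=5: a_5=11, p_5 = 11*4211 + 413 = 46734, q_5 = 11*3691 + 362 = 40963.
  i=6: a_6=3, p_6 = 3*46734 + 4211 = 144413, q_6 = 3*40963 + 3691 = 126580.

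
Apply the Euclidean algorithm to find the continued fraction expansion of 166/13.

[12; 1, 3, 3]

Run the Euclidean algorithm on 166 and 13; the successive quotients are the partial quotients a_0, a_1, ... (each step inverts the fractional part left over by the previous one):
  166 = 12*13 + 10, so a_0 = 12.
  13 = 1*10 + 3, so a_1 = 1.
  10 = 3*3 + 1, so a_2 = 3.
  3 = 3*1 + 0, so a_3 = 3.
The remainder reaches 0 after 4 divisions, so the expansion has 4 partial quotients, read off in order.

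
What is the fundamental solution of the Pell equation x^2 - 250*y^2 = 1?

(x, y) = (39480499, 2496966)

First expand sqrt(250) as a continued fraction. With x_i = (sqrt(250) + m_i)/d_i and (m_0, d_0) = (0, 1): a_0 = floor(sqrt(250)) = 15, since 15^2 = 225 <= 250 < 256 = 16^2.
Iterate m_{i+1} = d_i*a_i - m_i, d_{i+1} = (250 - m_{i+1}^2)/d_i, a_{i+1} = floor((a_0 + m_{i+1})/d_{i+1}):
  m_1 = 1*15 - 0 = 15, d_1 = (250 - 15^2)/1 = 25/1 = 25, a_1 = floor((15 + 15)/25) = 1.
  m_2 = 25*1 - 15 = 10, d_2 = (250 - 10^2)/25 = 150/25 = 6, a_2 = floor((15 + 10)/6) = 4.
  m_3 = 6*4 - 10 = 14, d_3 = (250 - 14^2)/6 = 54/6 = 9, a_3 = floor((15 + 14)/9) = 3.
  m_4 = 9*3 - 14 = 13, d_4 = (250 - 13^2)/9 = 81/9 = 9, a_4 = floor((15 + 13)/9) = 3.
  m_5 = 9*3 - 13 = 14, d_5 = (250 - 14^2)/9 = 54/9 = 6, a_5 = floor((15 + 14)/6) = 4.
  m_6 = 6*4 - 14 = 10, d_6 = (250 - 10^2)/6 = 150/6 = 25, a_6 = floor((15 + 10)/25) = 1.
  m_7 = 25*1 - 10 = 15, d_7 = (250 - 15^2)/25 = 25/25 = 1, a_7 = floor((15 + 15)/1) = 30.
  m_8 = 1*30 - 15 = 15, d_8 = (250 - 15^2)/1 = 25/1 = 25: (m_8, d_8) = (m_1, d_1) = (15, 25), so from here the quotients repeat a_1, ..., a_7; the period length is 7.
So sqrt(250) = [15; (1, 4, 3, 3, 4, 1, 30)] with period length k = 7.
k is odd, so (p_{k-1}, q_{k-1}) only solves x^2 - 250y^2 = -1 and the fundamental solution of x^2 - 250y^2 = 1 is (p_{2k-1}, q_{2k-1}) = (p_13, q_13); compute convergents through index 13, running through the period twice.
Convergents (p_i = a_i*p_{i-1} + p_{i-2}, q_i = a_i*q_{i-1} + q_{i-2} with p_{-2}=0, p_{-1}=1, q_{-2}=1, q_{-1}=0):
  i=0: a_0=15, p_0 = 15*1 + 0 = 15, q_0 = 15*0 + 1 = 1.
  i=1: a_1=1, p_1 = 1*15 + 1 = 16, q_1 = 1*1 + 0 = 1.
  i=2: a_2=4, p_2 = 4*16 + 15 = 79, q_2 = 4*1 + 1 = 5.
  i=3: a_3=3, p_3 = 3*79 + 16 = 253, q_3 = 3*5 + 1 = 16.
  i=4: a_4=3, p_4 = 3*253 + 79 = 838, q_4 = 3*16 + 5 = 53.
  i=5: a_5=4, p_5 = 4*838 + 253 = 3605, q_5 = 4*53 + 16 = 228.
  i=6: a_6=1, p_6 = 1*3605 + 838 = 4443, q_6 = 1*228 + 53 = 281.
  i=7: a_7=30, p_7 = 30*4443 + 3605 = 136895, q_7 = 30*281 + 228 = 8658.
  i=8: a_8=1, p_8 = 1*136895 + 4443 = 141338, q_8 = 1*8658 + 281 = 8939.
  i=9: a_9=4, p_9 = 4*141338 + 136895 = 702247, q_9 = 4*8939 + 8658 = 44414.
  i=10: a_10=3, p_10 = 3*702247 + 141338 = 2248079, q_10 = 3*44414 + 8939 = 142181.
  i=11: a_11=3, p_11 = 3*2248079 + 702247 = 7446484, q_11 = 3*142181 + 44414 = 470957.
  i=12: a_12=4, p_12 = 4*7446484 + 2248079 = 32034015, q_12 = 4*470957 + 142181 = 2026009.
  i=13: a_13=1, p_13 = 1*32034015 + 7446484 = 39480499, q_13 = 1*2026009 + 470957 = 2496966.
Indeed p_6^2 - 250*q_6^2 = 19740249 - 19740250 = -1, not +1.
Check: 39480499^2 - 250*2496966^2 = 1558709801289001 - 1558709801289000 = 1, so (x, y) = (39480499, 2496966) solves the equation, and by the theorem it is the least positive solution.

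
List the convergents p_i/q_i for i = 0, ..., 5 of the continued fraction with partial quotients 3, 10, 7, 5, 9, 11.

Using the convergent recurrence p_i = a_i*p_{i-1} + p_{i-2}, q_i = a_i*q_{i-1} + q_{i-2} with p_{-2}=0, p_{-1}=1, q_{-2}=1, q_{-1}=0:
  i=0: a_0=3, p_0 = 3*1 + 0 = 3, q_0 = 3*0 + 1 = 1.
  i=1: a_1=10, p_1 = 10*3 + 1 = 31, q_1 = 10*1 + 0 = 10.
  i=2: a_2=7, p_2 = 7*31 + 3 = 220, q_2 = 7*10 + 1 = 71.
  i=3: a_3=5, p_3 = 5*220 + 31 = 1131, q_3 = 5*71 + 10 = 365.
  i=4: a_4=9, p_4 = 9*1131 + 220 = 10399, q_4 = 9*365 + 71 = 3356.
  i=5: a_5=11, p_5 = 11*10399 + 1131 = 115520, q_5 = 11*3356 + 365 = 37281.

3/1, 31/10, 220/71, 1131/365, 10399/3356, 115520/37281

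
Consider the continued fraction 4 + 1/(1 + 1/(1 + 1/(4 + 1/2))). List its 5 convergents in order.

4/1, 5/1, 9/2, 41/9, 91/20

Using the convergent recurrence p_i = a_i*p_{i-1} + p_{i-2}, q_i = a_i*q_{i-1} + q_{i-2} with p_{-2}=0, p_{-1}=1, q_{-2}=1, q_{-1}=0:
  i=0: a_0=4, p_0 = 4*1 + 0 = 4, q_0 = 4*0 + 1 = 1.
  i=1: a_1=1, p_1 = 1*4 + 1 = 5, q_1 = 1*1 + 0 = 1.
  i=2: a_2=1, p_2 = 1*5 + 4 = 9, q_2 = 1*1 + 1 = 2.
  i=3: a_3=4, p_3 = 4*9 + 5 = 41, q_3 = 4*2 + 1 = 9.
  i=4: a_4=2, p_4 = 2*41 + 9 = 91, q_4 = 2*9 + 2 = 20.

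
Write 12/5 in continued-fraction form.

Run the Euclidean algorithm on 12 and 5; the successive quotients are the partial quotients a_0, a_1, ... (each step inverts the fractional part left over by the previous one):
  12 = 2*5 + 2, so a_0 = 2.
  5 = 2*2 + 1, so a_1 = 2.
  2 = 2*1 + 0, so a_2 = 2.
The remainder reaches 0 after 3 divisions, so the expansion has 3 partial quotients, read off in order.

[2; 2, 2]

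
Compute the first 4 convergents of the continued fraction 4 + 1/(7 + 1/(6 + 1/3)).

4/1, 29/7, 178/43, 563/136

Using the convergent recurrence p_i = a_i*p_{i-1} + p_{i-2}, q_i = a_i*q_{i-1} + q_{i-2} with p_{-2}=0, p_{-1}=1, q_{-2}=1, q_{-1}=0:
  i=0: a_0=4, p_0 = 4*1 + 0 = 4, q_0 = 4*0 + 1 = 1.
  i=1: a_1=7, p_1 = 7*4 + 1 = 29, q_1 = 7*1 + 0 = 7.
  i=2: a_2=6, p_2 = 6*29 + 4 = 178, q_2 = 6*7 + 1 = 43.
  i=3: a_3=3, p_3 = 3*178 + 29 = 563, q_3 = 3*43 + 7 = 136.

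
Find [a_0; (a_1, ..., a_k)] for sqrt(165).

[12; (1, 5, 2, 5, 1, 24)]

Write x_i = (sqrt(165) + m_i)/d_i with (m_0, d_0) = (0, 1). a_0 = floor(sqrt(165)) = 12, since 12^2 = 144 <= 165 < 169 = 13^2.
Iterate m_{i+1} = d_i*a_i - m_i, d_{i+1} = (165 - m_{i+1}^2)/d_i, a_{i+1} = floor((a_0 + m_{i+1})/d_{i+1}):
  m_1 = 1*12 - 0 = 12, d_1 = (165 - 12^2)/1 = 21/1 = 21, a_1 = floor((12 + 12)/21) = 1.
  m_2 = 21*1 - 12 = 9, d_2 = (165 - 9^2)/21 = 84/21 = 4, a_2 = floor((12 + 9)/4) = 5.
  m_3 = 4*5 - 9 = 11, d_3 = (165 - 11^2)/4 = 44/4 = 11, a_3 = floor((12 + 11)/11) = 2.
  m_4 = 11*2 - 11 = 11, d_4 = (165 - 11^2)/11 = 44/11 = 4, a_4 = floor((12 + 11)/4) = 5.
  m_5 = 4*5 - 11 = 9, d_5 = (165 - 9^2)/4 = 84/4 = 21, a_5 = floor((12 + 9)/21) = 1.
  m_6 = 21*1 - 9 = 12, d_6 = (165 - 12^2)/21 = 21/21 = 1, a_6 = floor((12 + 12)/1) = 24.
  m_7 = 1*24 - 12 = 12, d_7 = (165 - 12^2)/1 = 21/1 = 21: (m_7, d_7) = (m_1, d_1) = (12, 21), so from here the quotients repeat a_1, ..., a_6; the period length is 6.
Hence the expansion of sqrt(165) is a_0 = 12 followed by the repeating block 1, 5, 2, 5, 1, 24 (period 6).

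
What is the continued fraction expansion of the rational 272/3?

Run the Euclidean algorithm on 272 and 3; the successive quotients are the partial quotients a_0, a_1, ... (each step inverts the fractional part left over by the previous one):
  272 = 90*3 + 2, so a_0 = 90.
  3 = 1*2 + 1, so a_1 = 1.
  2 = 2*1 + 0, so a_2 = 2.
The remainder reaches 0 after 3 divisions, so the expansion has 3 partial quotients, read off in order.

[90; 1, 2]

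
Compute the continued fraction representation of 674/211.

[3; 5, 6, 1, 5]

Run the Euclidean algorithm on 674 and 211; the successive quotients are the partial quotients a_0, a_1, ... (each step inverts the fractional part left over by the previous one):
  674 = 3*211 + 41, so a_0 = 3.
  211 = 5*41 + 6, so a_1 = 5.
  41 = 6*6 + 5, so a_2 = 6.
  6 = 1*5 + 1, so a_3 = 1.
  5 = 5*1 + 0, so a_4 = 5.
The remainder reaches 0 after 5 divisions, so the expansion has 5 partial quotients, read off in order.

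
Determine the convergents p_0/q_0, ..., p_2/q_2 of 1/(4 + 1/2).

Using the convergent recurrence p_i = a_i*p_{i-1} + p_{i-2}, q_i = a_i*q_{i-1} + q_{i-2} with p_{-2}=0, p_{-1}=1, q_{-2}=1, q_{-1}=0:
  i=0: a_0=0, p_0 = 0*1 + 0 = 0, q_0 = 0*0 + 1 = 1.
  i=1: a_1=4, p_1 = 4*0 + 1 = 1, q_1 = 4*1 + 0 = 4.
  i=2: a_2=2, p_2 = 2*1 + 0 = 2, q_2 = 2*4 + 1 = 9.

0/1, 1/4, 2/9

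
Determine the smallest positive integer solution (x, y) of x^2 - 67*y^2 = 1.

(x, y) = (48842, 5967)

First expand sqrt(67) as a continued fraction. With x_i = (sqrt(67) + m_i)/d_i and (m_0, d_0) = (0, 1): a_0 = floor(sqrt(67)) = 8, since 8^2 = 64 <= 67 < 81 = 9^2.
Iterate m_{i+1} = d_i*a_i - m_i, d_{i+1} = (67 - m_{i+1}^2)/d_i, a_{i+1} = floor((a_0 + m_{i+1})/d_{i+1}):
  m_1 = 1*8 - 0 = 8, d_1 = (67 - 8^2)/1 = 3/1 = 3, a_1 = floor((8 + 8)/3) = 5.
  m_2 = 3*5 - 8 = 7, d_2 = (67 - 7^2)/3 = 18/3 = 6, a_2 = floor((8 + 7)/6) = 2.
  m_3 = 6*2 - 7 = 5, d_3 = (67 - 5^2)/6 = 42/6 = 7, a_3 = floor((8 + 5)/7) = 1.
  m_4 = 7*1 - 5 = 2, d_4 = (67 - 2^2)/7 = 63/7 = 9, a_4 = floor((8 + 2)/9) = 1.
  m_5 = 9*1 - 2 = 7, d_5 = (67 - 7^2)/9 = 18/9 = 2, a_5 = floor((8 + 7)/2) = 7.
  m_6 = 2*7 - 7 = 7, d_6 = (67 - 7^2)/2 = 18/2 = 9, a_6 = floor((8 + 7)/9) = 1.
  m_7 = 9*1 - 7 = 2, d_7 = (67 - 2^2)/9 = 63/9 = 7, a_7 = floor((8 + 2)/7) = 1.
  m_8 = 7*1 - 2 = 5, d_8 = (67 - 5^2)/7 = 42/7 = 6, a_8 = floor((8 + 5)/6) = 2.
  m_9 = 6*2 - 5 = 7, d_9 = (67 - 7^2)/6 = 18/6 = 3, a_9 = floor((8 + 7)/3) = 5.
  m_10 = 3*5 - 7 = 8, d_10 = (67 - 8^2)/3 = 3/3 = 1, a_10 = floor((8 + 8)/1) = 16.
  m_11 = 1*16 - 8 = 8, d_11 = (67 - 8^2)/1 = 3/1 = 3: (m_11, d_11) = (m_1, d_1) = (8, 3), so from here the quotients repeat a_1, ..., a_10; the period length is 10.
So sqrt(67) = [8; (5, 2, 1, 1, 7, 1, 1, 2, 5, 16)] with period length k = 10.
k is even, so the fundamental solution of x^2 - 67y^2 = 1 is (p_{k-1}, q_{k-1}) = (p_9, q_9); compute convergents through index 9.
Convergents (p_i = a_i*p_{i-1} + p_{i-2}, q_i = a_i*q_{i-1} + q_{i-2} with p_{-2}=0, p_{-1}=1, q_{-2}=1, q_{-1}=0):
  i=0: a_0=8, p_0 = 8*1 + 0 = 8, q_0 = 8*0 + 1 = 1.
  i=1: a_1=5, p_1 = 5*8 + 1 = 41, q_1 = 5*1 + 0 = 5.
  i=2: a_2=2, p_2 = 2*41 + 8 = 90, q_2 = 2*5 + 1 = 11.
  i=3: a_3=1, p_3 = 1*90 + 41 = 131, q_3 = 1*11 + 5 = 16.
  i=4: a_4=1, p_4 = 1*131 + 90 = 221, q_4 = 1*16 + 11 = 27.
  i=5: a_5=7, p_5 = 7*221 + 131 = 1678, q_5 = 7*27 + 16 = 205.
  i=6: a_6=1, p_6 = 1*1678 + 221 = 1899, q_6 = 1*205 + 27 = 232.
  i=7: a_7=1, p_7 = 1*1899 + 1678 = 3577, q_7 = 1*232 + 205 = 437.
  i=8: a_8=2, p_8 = 2*3577 + 1899 = 9053, q_8 = 2*437 + 232 = 1106.
  i=9: a_9=5, p_9 = 5*9053 + 3577 = 48842, q_9 = 5*1106 + 437 = 5967.
Check: 48842^2 - 67*5967^2 = 2385540964 - 2385540963 = 1, so (x, y) = (48842, 5967) solves the equation, and by the theorem it is the least positive solution.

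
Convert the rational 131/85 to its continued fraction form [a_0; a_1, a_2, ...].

[1; 1, 1, 5, 1, 1, 3]

Run the Euclidean algorithm on 131 and 85; the successive quotients are the partial quotients a_0, a_1, ... (each step inverts the fractional part left over by the previous one):
  131 = 1*85 + 46, so a_0 = 1.
  85 = 1*46 + 39, so a_1 = 1.
  46 = 1*39 + 7, so a_2 = 1.
  39 = 5*7 + 4, so a_3 = 5.
  7 = 1*4 + 3, so a_4 = 1.
  4 = 1*3 + 1, so a_5 = 1.
  3 = 3*1 + 0, so a_6 = 3.
The remainder reaches 0 after 7 divisions, so the expansion has 7 partial quotients, read off in order.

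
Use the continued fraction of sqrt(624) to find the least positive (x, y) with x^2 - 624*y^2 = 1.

First expand sqrt(624) as a continued fraction. With x_i = (sqrt(624) + m_i)/d_i and (m_0, d_0) = (0, 1): a_0 = floor(sqrt(624)) = 24, since 24^2 = 576 <= 624 < 625 = 25^2.
Iterate m_{i+1} = d_i*a_i - m_i, d_{i+1} = (624 - m_{i+1}^2)/d_i, a_{i+1} = floor((a_0 + m_{i+1})/d_{i+1}):
  m_1 = 1*24 - 0 = 24, d_1 = (624 - 24^2)/1 = 48/1 = 48, a_1 = floor((24 + 24)/48) = 1.
  m_2 = 48*1 - 24 = 24, d_2 = (624 - 24^2)/48 = 48/48 = 1, a_2 = floor((24 + 24)/1) = 48.
  m_3 = 1*48 - 24 = 24, d_3 = (624 - 24^2)/1 = 48/1 = 48: (m_3, d_3) = (m_1, d_1) = (24, 48), so from here the quotients repeat a_1, a_2; the period length is 2.
So sqrt(624) = [24; (1, 48)] with period length k = 2.
k is even, so the fundamental solution of x^2 - 624y^2 = 1 is (p_{k-1}, q_{k-1}) = (p_1, q_1); compute convergents through index 1.
Convergents (p_i = a_i*p_{i-1} + p_{i-2}, q_i = a_i*q_{i-1} + q_{i-2} with p_{-2}=0, p_{-1}=1, q_{-2}=1, q_{-1}=0):
  i=0: a_0=24, p_0 = 24*1 + 0 = 24, q_0 = 24*0 + 1 = 1.
  i=1: a_1=1, p_1 = 1*24 + 1 = 25, q_1 = 1*1 + 0 = 1.
Check: 25^2 - 624*1^2 = 625 - 624 = 1, so (x, y) = (25, 1) solves the equation, and by the theorem it is the least positive solution.

(x, y) = (25, 1)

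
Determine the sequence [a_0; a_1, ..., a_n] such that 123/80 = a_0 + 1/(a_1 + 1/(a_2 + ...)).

Run the Euclidean algorithm on 123 and 80; the successive quotients are the partial quotients a_0, a_1, ... (each step inverts the fractional part left over by the previous one):
  123 = 1*80 + 43, so a_0 = 1.
  80 = 1*43 + 37, so a_1 = 1.
  43 = 1*37 + 6, so a_2 = 1.
  37 = 6*6 + 1, so a_3 = 6.
  6 = 6*1 + 0, so a_4 = 6.
The remainder reaches 0 after 5 divisions, so the expansion has 5 partial quotients, read off in order.

[1; 1, 1, 6, 6]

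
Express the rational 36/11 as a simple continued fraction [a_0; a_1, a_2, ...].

Run the Euclidean algorithm on 36 and 11; the successive quotients are the partial quotients a_0, a_1, ... (each step inverts the fractional part left over by the previous one):
  36 = 3*11 + 3, so a_0 = 3.
  11 = 3*3 + 2, so a_1 = 3.
  3 = 1*2 + 1, so a_2 = 1.
  2 = 2*1 + 0, so a_3 = 2.
The remainder reaches 0 after 4 divisions, so the expansion has 4 partial quotients, read off in order.

[3; 3, 1, 2]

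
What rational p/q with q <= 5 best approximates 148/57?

Expand x = 148/57 as a continued fraction with the Euclidean algorithm:
  148 = 2*57 + 34, so a_0 = 2.
  57 = 1*34 + 23, so a_1 = 1.
  34 = 1*23 + 11, so a_2 = 1.
  23 = 2*11 + 1, so a_3 = 2.
  11 = 11*1 + 0, so a_4 = 11.
so x = [2; 1, 1, 2, 11].
Convergents (p_i = a_i*p_{i-1} + p_{i-2}, q_i = a_i*q_{i-1} + q_{i-2} with p_{-2}=0, p_{-1}=1, q_{-2}=1, q_{-1}=0), until the denominator exceeds 5:
  i=0: a_0=2, p_0 = 2*1 + 0 = 2, q_0 = 2*0 + 1 = 1.
  i=1: a_1=1, p_1 = 1*2 + 1 = 3, q_1 = 1*1 + 0 = 1.
  i=2: a_2=1, p_2 = 1*3 + 2 = 5, q_2 = 1*1 + 1 = 2.
  i=3: a_3=2, p_3 = 2*5 + 3 = 13, q_3 = 2*2 + 1 = 5.
  i=4: a_4=11, p_4 = 11*13 + 5 = 148, q_4 = 11*5 + 2 = 57.
q_4 = 57 > 5, so the last convergent with denominator <= 5 is p_3/q_3 = 13/5.
The closest fraction with denominator <= 5 is either p_3/q_3 or the intermediate fraction (k*p_3 + p_2)/(k*q_3 + q_2) with the largest k >= 1 whose denominator stays <= 5; these approach x as k grows, and every other convergent or intermediate fraction in range is farther away.
Largest k: floor((5 - q_2)/q_3) = floor((5 - 2)/5) = 0.
Since k = 0, no intermediate fraction beyond p_3/q_3 has denominator <= 5, so the convergent 13/5 is the closest (its error is |148*5 - 13*57|/(57*5) = 1/285).

13/5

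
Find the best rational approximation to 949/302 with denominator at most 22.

22/7

Expand x = 949/302 as a continued fraction with the Euclidean algorithm:
  949 = 3*302 + 43, so a_0 = 3.
  302 = 7*43 + 1, so a_1 = 7.
  43 = 43*1 + 0, so a_2 = 43.
so x = [3; 7, 43].
Convergents (p_i = a_i*p_{i-1} + p_{i-2}, q_i = a_i*q_{i-1} + q_{i-2} with p_{-2}=0, p_{-1}=1, q_{-2}=1, q_{-1}=0), until the denominator exceeds 22:
  i=0: a_0=3, p_0 = 3*1 + 0 = 3, q_0 = 3*0 + 1 = 1.
  i=1: a_1=7, p_1 = 7*3 + 1 = 22, q_1 = 7*1 + 0 = 7.
  i=2: a_2=43, p_2 = 43*22 + 3 = 949, q_2 = 43*7 + 1 = 302.
q_2 = 302 > 22, so the last convergent with denominator <= 22 is p_1/q_1 = 22/7.
The closest fraction with denominator <= 22 is either p_1/q_1 or the intermediate fraction (k*p_1 + p_0)/(k*q_1 + q_0) with the largest k >= 1 whose denominator stays <= 22; these approach x as k grows, and every other convergent or intermediate fraction in range is farther away.
Largest k: floor((22 - q_0)/q_1) = floor((22 - 1)/7) = 3.
That gives (3*22 + 3)/(3*7 + 1) = 69/22.
Compare the errors: |x - 22/7| = |949*7 - 22*302|/(302*7) = 1/2114, and |x - 69/22| = |949*22 - 69*302|/(302*22) = 40/6644.
Cross-multiplying, 1*6644 = 6644 < 84560 = 40*2114, so 1/2114 is smaller: the convergent 22/7 is closer to x than 69/22.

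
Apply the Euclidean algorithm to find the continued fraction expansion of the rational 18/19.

Run the Euclidean algorithm on 18 and 19; the successive quotients are the partial quotients a_0, a_1, ... (each step inverts the fractional part left over by the previous one):
  18 = 0*19 + 18, so a_0 = 0.
  19 = 1*18 + 1, so a_1 = 1.
  18 = 18*1 + 0, so a_2 = 18.
The remainder reaches 0 after 3 divisions, so the expansion has 3 partial quotients, read off in order.

[0; 1, 18]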